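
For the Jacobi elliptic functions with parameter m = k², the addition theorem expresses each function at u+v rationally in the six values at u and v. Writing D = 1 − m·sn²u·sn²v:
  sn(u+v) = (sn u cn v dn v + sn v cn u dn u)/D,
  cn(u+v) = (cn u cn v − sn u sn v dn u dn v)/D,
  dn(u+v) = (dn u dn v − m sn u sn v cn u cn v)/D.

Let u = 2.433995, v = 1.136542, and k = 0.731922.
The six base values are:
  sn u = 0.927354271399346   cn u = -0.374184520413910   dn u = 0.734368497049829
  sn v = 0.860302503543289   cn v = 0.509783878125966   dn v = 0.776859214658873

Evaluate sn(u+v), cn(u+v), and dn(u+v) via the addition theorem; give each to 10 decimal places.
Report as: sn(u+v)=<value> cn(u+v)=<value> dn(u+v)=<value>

m = k² = 0.535709814084
D = 1 − m·sn²u·sn²v = 0.6590243786737711
sn(u+v) = (sn u·cn v·dn v + sn v·cn u·dn u)/D = 0.130858450005095/0.6590243786737711 = 0.1985638987565774
cn(u+v) = (cn u·cn v − sn u·sn v·dn u·dn v)/D = -0.645901848386126/0.6590243786737711 = -0.9800879440696063
dn(u+v) = (dn u·dn v − m·sn u·sn v·cn u·cn v)/D = 0.6520273554232052/0.6590243786737711 = 0.9893827550588542

sn(u+v)=0.1985638988 cn(u+v)=-0.9800879441 dn(u+v)=0.9893827551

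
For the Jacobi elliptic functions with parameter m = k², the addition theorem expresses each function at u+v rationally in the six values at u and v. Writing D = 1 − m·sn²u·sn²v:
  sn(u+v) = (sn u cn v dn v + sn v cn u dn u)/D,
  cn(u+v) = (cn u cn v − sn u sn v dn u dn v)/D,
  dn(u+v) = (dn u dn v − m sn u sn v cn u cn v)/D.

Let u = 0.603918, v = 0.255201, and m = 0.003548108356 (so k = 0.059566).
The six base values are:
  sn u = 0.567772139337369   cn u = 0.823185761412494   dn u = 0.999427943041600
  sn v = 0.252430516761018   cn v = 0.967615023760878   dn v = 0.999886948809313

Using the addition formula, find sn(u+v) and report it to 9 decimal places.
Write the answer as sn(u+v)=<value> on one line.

m = k² = 0.003548108356
D = 1 − m·sn²u·sn²v = 0.9999271165801206
sn(u+v) = (sn u·cn v·dn v + sn v·cn u·dn u)/D = 0.757001078789404/0.9999271165801206 = 0.7570562556383561

sn(u+v)=0.757056256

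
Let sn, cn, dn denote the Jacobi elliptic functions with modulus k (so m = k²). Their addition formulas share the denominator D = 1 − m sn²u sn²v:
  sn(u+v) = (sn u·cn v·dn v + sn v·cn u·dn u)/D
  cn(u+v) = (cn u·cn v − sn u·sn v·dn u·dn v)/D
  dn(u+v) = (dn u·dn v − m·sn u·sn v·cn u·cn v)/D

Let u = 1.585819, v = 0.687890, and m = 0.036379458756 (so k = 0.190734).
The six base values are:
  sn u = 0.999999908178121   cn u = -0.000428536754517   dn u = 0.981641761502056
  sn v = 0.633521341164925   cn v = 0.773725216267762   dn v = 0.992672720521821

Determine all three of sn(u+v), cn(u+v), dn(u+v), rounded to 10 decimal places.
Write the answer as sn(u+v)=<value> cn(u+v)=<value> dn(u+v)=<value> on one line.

m = k² = 0.036379458756
D = 1 − m·sn²u·sn²v = 0.9853991327495526
sn(u+v) = (sn u·cn v·dn v + sn v·cn u·dn u)/D = 0.7677893416914458/0.9853991327495526 = 0.7791658386679196
cn(u+v) = (cn u·cn v − sn u·sn v·dn u·dn v)/D = -0.6176657490978326/0.9853991327495526 = -0.6268178330686815
dn(u+v) = (dn u·dn v − m·sn u·sn v·cn u·cn v)/D = 0.974456639708306/0.9853991327495526 = 0.9888953697262613

sn(u+v)=0.7791658387 cn(u+v)=-0.6268178331 dn(u+v)=0.9888953697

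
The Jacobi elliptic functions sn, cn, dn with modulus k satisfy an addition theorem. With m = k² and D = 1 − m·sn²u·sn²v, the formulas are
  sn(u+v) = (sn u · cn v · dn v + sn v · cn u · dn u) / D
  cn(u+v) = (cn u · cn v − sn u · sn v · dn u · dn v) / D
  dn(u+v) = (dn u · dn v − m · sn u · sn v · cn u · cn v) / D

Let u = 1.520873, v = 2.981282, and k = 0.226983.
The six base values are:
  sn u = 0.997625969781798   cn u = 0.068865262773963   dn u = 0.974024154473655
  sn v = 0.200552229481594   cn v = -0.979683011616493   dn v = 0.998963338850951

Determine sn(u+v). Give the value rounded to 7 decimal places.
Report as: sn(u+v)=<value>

sn(u+v)=-0.9648817

m = k² = 0.051521282289
D = 1 − m·sn²u·sn²v = 0.9979375798460067
sn(u+v) = (sn u·cn v·dn v + sn v·cn u·dn u)/D = -0.9628916988385895/0.9979375798460067 = -0.964881690282848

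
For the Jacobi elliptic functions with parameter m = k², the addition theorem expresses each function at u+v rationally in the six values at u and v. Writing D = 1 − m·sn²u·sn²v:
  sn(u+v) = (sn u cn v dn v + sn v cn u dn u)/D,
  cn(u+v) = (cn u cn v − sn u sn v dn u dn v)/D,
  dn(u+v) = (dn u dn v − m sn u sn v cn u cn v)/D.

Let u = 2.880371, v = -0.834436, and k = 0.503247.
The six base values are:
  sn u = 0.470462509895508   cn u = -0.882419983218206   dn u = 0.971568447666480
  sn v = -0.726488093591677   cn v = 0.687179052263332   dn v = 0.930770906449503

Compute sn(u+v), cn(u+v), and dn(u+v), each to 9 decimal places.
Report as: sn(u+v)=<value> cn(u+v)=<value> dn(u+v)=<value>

m = k² = 0.253257543009
D = 1 − m·sn²u·sn²v = 0.9704151457755529
sn(u+v) = (sn u·cn v·dn v + sn v·cn u·dn u)/D = 0.9237518348457088/0.9704151457755529 = 0.9519140739579545
cn(u+v) = (cn u·cn v − sn u·sn v·dn u·dn v)/D = -0.2973013669154142/0.9704151457755529 = -0.3063651347669475
dn(u+v) = (dn u·dn v − m·sn u·sn v·cn u·cn v)/D = 0.8518195077326671/0.9704151457755529 = 0.8777887602443545

sn(u+v)=0.951914074 cn(u+v)=-0.306365135 dn(u+v)=0.877788760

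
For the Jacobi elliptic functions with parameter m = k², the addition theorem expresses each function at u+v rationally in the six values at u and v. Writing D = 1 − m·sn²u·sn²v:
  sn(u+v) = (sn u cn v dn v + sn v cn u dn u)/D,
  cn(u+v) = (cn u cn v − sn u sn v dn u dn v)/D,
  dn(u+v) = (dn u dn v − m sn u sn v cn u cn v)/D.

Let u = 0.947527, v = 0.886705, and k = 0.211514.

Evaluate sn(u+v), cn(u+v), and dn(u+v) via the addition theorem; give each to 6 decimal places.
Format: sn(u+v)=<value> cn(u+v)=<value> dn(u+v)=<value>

sn(u+v)=0.971346 cn(u+v)=-0.237668 dn(u+v)=0.978667

sn u = 0.8088734725178446, cn u = 0.5879827424822294, dn u = 0.9852557406434996
sn v = 0.7721823477635012, cn v = 0.635400992918997, dn v = 0.9865719273768387
m = k² = 0.044738172196
D = 1 − m·sn²u·sn²v = 0.9825466354119404
sn(u+v) = (sn u·cn v·dn v + sn v·cn u·dn u)/D = 0.9543930887182451/0.9825466354119404 = 0.9713463507186183
cn(u+v) = (cn u·cn v − sn u·sn v·dn u·dn v)/D = -0.2335202838431225/0.9825466354119404 = -0.2376683970275033
dn(u+v) = (dn u·dn v − m·sn u·sn v·cn u·cn v)/D = 0.9615858793145227/0.9825466354119404 = 0.9786669096997826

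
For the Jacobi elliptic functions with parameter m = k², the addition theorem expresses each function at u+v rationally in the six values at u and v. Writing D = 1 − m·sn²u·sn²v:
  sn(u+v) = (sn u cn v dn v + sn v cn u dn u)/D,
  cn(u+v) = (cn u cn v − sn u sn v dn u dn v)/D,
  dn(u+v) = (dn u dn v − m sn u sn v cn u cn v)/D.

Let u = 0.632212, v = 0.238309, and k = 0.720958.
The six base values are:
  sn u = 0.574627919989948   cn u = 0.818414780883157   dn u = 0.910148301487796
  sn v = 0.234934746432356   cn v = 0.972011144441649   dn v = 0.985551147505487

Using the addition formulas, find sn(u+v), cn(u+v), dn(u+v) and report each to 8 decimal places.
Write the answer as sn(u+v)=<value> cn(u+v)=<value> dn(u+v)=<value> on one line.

sn(u+v)=0.73241046 cn(u+v)=0.68086336 dn(u+v)=0.84922125

m = k² = 0.519780437764
D = 1 − m·sn²u·sn²v = 0.990526992445102
sn(u+v) = (sn u·cn v·dn v + sn v·cn u·dn u)/D = 0.7254723288885054/0.990526992445102 = 0.7324104586970286
cn(u+v) = (cn u·cn v − sn u·sn v·dn u·dn v)/D = 0.674413539884415/0.990526992445102 = 0.6808633636723363
dn(u+v) = (dn u·dn v − m·sn u·sn v·cn u·cn v)/D = 0.8411765739686328/0.990526992445102 = 0.8492212533170855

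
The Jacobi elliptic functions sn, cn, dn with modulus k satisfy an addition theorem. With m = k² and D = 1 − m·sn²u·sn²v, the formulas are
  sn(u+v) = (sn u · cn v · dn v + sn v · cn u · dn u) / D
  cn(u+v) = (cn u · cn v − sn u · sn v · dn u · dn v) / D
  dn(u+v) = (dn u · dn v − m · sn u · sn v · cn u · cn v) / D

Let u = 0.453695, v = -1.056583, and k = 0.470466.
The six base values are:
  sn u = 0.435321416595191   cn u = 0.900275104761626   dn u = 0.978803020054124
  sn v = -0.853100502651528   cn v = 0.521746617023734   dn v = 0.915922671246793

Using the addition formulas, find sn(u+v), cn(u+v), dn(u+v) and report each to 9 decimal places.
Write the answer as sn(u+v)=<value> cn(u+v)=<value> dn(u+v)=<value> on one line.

m = k² = 0.221338257156
D = 1 − m·sn²u·sn²v = 0.9694735045130388
sn(u+v) = (sn u·cn v·dn v + sn v·cn u·dn u)/D = -0.5437141258909706/0.9694735045130388 = -0.5608344357632293
cn(u+v) = (cn u·cn v − sn u·sn v·dn u·dn v)/D = 0.8026542376761059/0.9694735045130388 = 0.8279279773399014
dn(u+v) = (dn u·dn v − m·sn u·sn v·cn u·cn v)/D = 0.9351180366459978/0.9694735045130388 = 0.9645627573037207

sn(u+v)=-0.560834436 cn(u+v)=0.827927977 dn(u+v)=0.964562757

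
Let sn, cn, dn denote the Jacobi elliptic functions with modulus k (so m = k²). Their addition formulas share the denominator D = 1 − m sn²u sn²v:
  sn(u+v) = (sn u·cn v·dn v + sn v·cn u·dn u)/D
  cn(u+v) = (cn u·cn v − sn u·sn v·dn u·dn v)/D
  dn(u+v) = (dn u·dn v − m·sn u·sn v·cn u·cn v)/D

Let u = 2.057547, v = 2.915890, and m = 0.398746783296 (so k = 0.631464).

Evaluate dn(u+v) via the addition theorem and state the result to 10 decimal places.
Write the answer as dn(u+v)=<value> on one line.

sn u = 0.9761279960886809, cn u = -0.2171960755904584, dn u = 0.7874412685340184
sn v = 0.5823643282585016, cn v = -0.8129279114239, dn v = 0.9299278154092128
m = k² = 0.398746783296
D = 1 − m·sn²u·sn²v = 0.8711453010553829
dn(u+v) = (dn u·dn v − m·sn u·sn v·cn u·cn v)/D = 0.6922411747875896/0.8711453010553829 = 0.794633425616768

dn(u+v)=0.7946334256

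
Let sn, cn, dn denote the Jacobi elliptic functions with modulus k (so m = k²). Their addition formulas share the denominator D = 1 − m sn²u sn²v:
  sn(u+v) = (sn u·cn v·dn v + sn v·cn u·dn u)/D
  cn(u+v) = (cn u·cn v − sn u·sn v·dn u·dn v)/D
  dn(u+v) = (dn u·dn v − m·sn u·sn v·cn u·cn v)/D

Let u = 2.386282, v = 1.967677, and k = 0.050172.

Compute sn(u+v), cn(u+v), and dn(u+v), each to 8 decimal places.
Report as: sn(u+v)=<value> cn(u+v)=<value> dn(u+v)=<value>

sn(u+v)=-0.93555685 cn(u+v)=-0.35317613 dn(u+v)=0.99889777

sn u = 0.6868369358019695, cn u = -0.7268115461508308, dn u = 0.9994060784232545
sn v = 0.9228358775217496, cn v = -0.3851933841055196, dn v = 0.9989275557793036
m = k² = 0.002517229584
D = 1 − m·sn²u·sn²v = 0.9989887022240398
sn(u+v) = (sn u·cn v·dn v + sn v·cn u·dn u)/D = -0.9346107236679177/0.9989887022240398 = -0.9355568502298395
cn(u+v) = (cn u·cn v − sn u·sn v·dn u·dn v)/D = -0.3528189654429058/0.9989887022240398 = -0.3531761316793954
dn(u+v) = (dn u·dn v − m·sn u·sn v·cn u·cn v)/D = 0.9978875859363216/0.9989887022240398 = 0.9988977690285519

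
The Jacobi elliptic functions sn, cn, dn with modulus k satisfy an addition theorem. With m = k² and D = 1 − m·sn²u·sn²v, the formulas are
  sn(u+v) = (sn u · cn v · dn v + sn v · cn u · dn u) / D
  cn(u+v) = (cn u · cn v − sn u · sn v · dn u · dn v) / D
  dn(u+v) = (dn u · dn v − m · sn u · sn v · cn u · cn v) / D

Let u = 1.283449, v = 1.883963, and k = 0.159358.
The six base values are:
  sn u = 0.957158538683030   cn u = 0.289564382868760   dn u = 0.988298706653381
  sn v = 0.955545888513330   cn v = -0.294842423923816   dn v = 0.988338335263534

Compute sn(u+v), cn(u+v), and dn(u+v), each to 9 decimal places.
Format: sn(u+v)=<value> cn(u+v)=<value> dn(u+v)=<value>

m = k² = 0.025394972164
D = 1 − m·sn²u·sn²v = 0.978756865764938
sn(u+v) = (sn u·cn v·dn v + sn v·cn u·dn u)/D = -0.005465493613229167/0.978756865764938 = -0.005584117776744956
cn(u+v) = (cn u·cn v − sn u·sn v·dn u·dn v)/D = -0.9787416056659534/0.978756865764938 = -0.9999844086927833
dn(u+v) = (dn u·dn v − m·sn u·sn v·cn u·cn v)/D = 0.9787564782380934/0.978756865764938 = 0.9999996040621955

sn(u+v)=-0.005584118 cn(u+v)=-0.999984409 dn(u+v)=0.999999604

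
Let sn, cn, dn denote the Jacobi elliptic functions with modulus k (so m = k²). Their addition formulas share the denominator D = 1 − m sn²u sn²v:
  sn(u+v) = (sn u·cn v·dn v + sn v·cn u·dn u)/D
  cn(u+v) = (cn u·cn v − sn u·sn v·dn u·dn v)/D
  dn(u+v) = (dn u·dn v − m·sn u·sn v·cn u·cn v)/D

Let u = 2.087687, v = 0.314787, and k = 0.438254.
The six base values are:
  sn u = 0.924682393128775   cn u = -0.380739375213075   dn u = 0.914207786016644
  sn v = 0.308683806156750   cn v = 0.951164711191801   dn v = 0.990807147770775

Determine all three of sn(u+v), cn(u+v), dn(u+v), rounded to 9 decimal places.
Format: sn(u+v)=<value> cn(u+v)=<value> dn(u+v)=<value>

m = k² = 0.192066568516
D = 1 − m·sn²u·sn²v = 0.9843517906727265
sn(u+v) = (sn u·cn v·dn v + sn v·cn u·dn u)/D = 0.7639948302950442/0.9843517906727265 = 0.7761400319827877
cn(u+v) = (cn u·cn v − sn u·sn v·dn u·dn v)/D = -0.6206934405026765/0.9843517906727265 = -0.6305605845228175
dn(u+v) = (dn u·dn v − m·sn u·sn v·cn u·cn v)/D = 0.925657321697485/0.9843517906727265 = 0.9403724669052225

sn(u+v)=0.776140032 cn(u+v)=-0.630560585 dn(u+v)=0.940372467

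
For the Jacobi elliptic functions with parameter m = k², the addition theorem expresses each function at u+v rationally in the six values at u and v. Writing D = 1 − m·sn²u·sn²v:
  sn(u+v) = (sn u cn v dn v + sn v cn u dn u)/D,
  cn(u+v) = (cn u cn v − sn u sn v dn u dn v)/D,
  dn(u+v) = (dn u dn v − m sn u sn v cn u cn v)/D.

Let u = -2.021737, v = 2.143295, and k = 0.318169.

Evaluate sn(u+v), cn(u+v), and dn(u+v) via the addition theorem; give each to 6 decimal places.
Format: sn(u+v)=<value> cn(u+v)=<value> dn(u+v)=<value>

sn u = -0.925451571987318, cn u = -0.378865923390059, dn u = 0.9556668858911168
sn v = 0.8751642251868907, cn v = -0.483825980031074, dn v = 0.9604506895870072
m = k² = 0.101231512561
D = 1 − m·sn²u·sn²v = 0.9335947779058119
sn(u+v) = (sn u·cn v·dn v + sn v·cn u·dn u)/D = 0.1131786369055748/0.9335947779058119 = 0.1212288667246521
cn(u+v) = (cn u·cn v − sn u·sn v·dn u·dn v)/D = 0.9267091266849584/0.9335947779058119 = 0.9926245825450106
dn(u+v) = (dn u·dn v − m·sn u·sn v·cn u·cn v)/D = 0.9329000450241599/0.9335947779058119 = 0.9992558517912767

sn(u+v)=0.121229 cn(u+v)=0.992625 dn(u+v)=0.999256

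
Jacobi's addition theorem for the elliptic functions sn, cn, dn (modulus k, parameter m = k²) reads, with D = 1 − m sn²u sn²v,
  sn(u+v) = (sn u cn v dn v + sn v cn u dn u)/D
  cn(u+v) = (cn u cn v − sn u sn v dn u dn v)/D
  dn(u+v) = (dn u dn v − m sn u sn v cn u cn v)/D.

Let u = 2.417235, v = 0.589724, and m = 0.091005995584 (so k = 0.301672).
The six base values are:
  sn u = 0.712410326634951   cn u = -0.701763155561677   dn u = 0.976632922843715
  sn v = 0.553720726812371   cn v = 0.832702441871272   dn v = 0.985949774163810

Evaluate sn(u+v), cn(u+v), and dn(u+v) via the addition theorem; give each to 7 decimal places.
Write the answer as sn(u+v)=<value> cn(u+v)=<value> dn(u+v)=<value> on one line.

sn(u+v)=0.2083405 cn(u+v)=-0.9780564 dn(u+v)=0.9980230

m = k² = 0.091005995584
D = 1 − m·sn²u·sn²v = 0.9858384112684548
sn(u+v) = (sn u·cn v·dn v + sn v·cn u·dn u)/D = 0.2053900549735636/0.9858384112684548 = 0.208340487270417
cn(u+v) = (cn u·cn v − sn u·sn v·dn u·dn v)/D = -0.9642055270792983/0.9858384112684548 = -0.9780563589916101
dn(u+v) = (dn u·dn v − m·sn u·sn v·cn u·cn v)/D = 0.9838893628920308/0.9858384112684548 = 0.9980229535041993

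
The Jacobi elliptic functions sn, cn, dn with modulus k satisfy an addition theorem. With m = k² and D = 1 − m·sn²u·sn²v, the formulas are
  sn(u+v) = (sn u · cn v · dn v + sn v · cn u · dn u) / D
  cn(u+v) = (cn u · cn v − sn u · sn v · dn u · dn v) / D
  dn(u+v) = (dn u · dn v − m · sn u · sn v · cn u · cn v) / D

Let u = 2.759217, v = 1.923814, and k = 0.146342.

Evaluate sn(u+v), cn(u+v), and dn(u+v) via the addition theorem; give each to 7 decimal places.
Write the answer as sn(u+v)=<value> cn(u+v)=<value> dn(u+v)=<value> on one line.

sn(u+v)=-0.9985258 cn(u+v)=-0.0542795 dn(u+v)=0.9892659

sn u = 0.3886640268251459, cn u = -0.9213795495082698, dn u = 0.9983811435463688
sn v = 0.9424417934958587, cn v = -0.3343702526725565, dn v = 0.9904435369736281
m = k² = 0.021415980964
D = 1 − m·sn²u·sn²v = 0.9971266023105664
sn(u+v) = (sn u·cn v·dn v + sn v·cn u·dn u)/D = -0.9956566196451958/0.9971266023105664 = -0.998525781318075
cn(u+v) = (cn u·cn v − sn u·sn v·dn u·dn v)/D = -0.05412353270174132/0.9971266023105664 = -0.05427949928958362
dn(u+v) = (dn u·dn v − m·sn u·sn v·cn u·cn v)/D = 0.9864233936611286/0.9971266023105664 = 0.9892659481507804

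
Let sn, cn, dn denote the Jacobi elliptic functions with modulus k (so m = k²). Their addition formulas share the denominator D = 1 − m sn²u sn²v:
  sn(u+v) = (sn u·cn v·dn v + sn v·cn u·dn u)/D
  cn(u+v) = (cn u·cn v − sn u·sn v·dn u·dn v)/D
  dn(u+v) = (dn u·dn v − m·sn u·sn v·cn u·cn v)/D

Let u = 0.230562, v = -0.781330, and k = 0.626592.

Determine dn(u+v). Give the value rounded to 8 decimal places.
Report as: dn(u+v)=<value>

dn(u+v)=0.94659122

sn u = 0.2277528547641701, cn u = 0.973718972366653, dn u = 0.9897648172203726
sn v = -0.6844801046861938, cn v = 0.7290315399821719, dn v = 0.9033568374083419
m = k² = 0.392617534464
D = 1 − m·sn²u·sn²v = 0.9904584482791865
dn(u+v) = (dn u·dn v − m·sn u·sn v·cn u·cn v)/D = 0.9375592662522163/0.9904584482791865 = 0.9465912152913868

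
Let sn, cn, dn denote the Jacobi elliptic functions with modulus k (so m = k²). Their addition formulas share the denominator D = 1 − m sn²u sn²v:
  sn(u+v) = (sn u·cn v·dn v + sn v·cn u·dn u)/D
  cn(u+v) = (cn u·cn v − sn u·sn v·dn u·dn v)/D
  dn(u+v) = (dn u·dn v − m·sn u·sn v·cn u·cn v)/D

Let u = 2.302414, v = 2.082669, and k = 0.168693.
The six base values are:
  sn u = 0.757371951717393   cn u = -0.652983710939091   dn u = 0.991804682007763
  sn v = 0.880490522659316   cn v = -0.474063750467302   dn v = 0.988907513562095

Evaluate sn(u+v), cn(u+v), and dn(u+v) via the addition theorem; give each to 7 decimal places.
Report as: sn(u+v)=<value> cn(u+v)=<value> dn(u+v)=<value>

m = k² = 0.028457328249
D = 1 − m·sn²u·sn²v = 0.9873450063981806
sn(u+v) = (sn u·cn v·dn v + sn v·cn u·dn u)/D = -0.9252940167816669/0.9873450063981806 = -0.9371536907419274
cn(u+v) = (cn u·cn v − sn u·sn v·dn u·dn v)/D = -0.3445012977732765/0.9873450063981806 = -0.3489168381273451
dn(u+v) = (dn u·dn v − m·sn u·sn v·cn u·cn v)/D = 0.9749286532316255/0.9873450063981806 = 0.9874245040121793

sn(u+v)=-0.9371537 cn(u+v)=-0.3489168 dn(u+v)=0.9874245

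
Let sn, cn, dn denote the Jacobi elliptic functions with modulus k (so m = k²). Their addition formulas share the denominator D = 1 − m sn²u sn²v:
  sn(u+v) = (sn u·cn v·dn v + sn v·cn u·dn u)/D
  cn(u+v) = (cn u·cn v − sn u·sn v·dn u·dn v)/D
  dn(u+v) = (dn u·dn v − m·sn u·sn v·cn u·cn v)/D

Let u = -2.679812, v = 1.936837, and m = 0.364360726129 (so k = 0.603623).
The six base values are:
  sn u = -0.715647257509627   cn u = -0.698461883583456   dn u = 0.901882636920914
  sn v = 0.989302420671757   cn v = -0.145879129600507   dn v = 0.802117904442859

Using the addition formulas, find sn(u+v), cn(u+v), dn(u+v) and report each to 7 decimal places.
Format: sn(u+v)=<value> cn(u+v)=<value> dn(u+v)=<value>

sn(u+v)=-0.6599909 cn(u+v)=0.7512736 dn(u+v)=0.9172180

m = k² = 0.364360726129
D = 1 − m·sn²u·sn²v = 0.8173634372737191
sn(u+v) = (sn u·cn v·dn v + sn v·cn u·dn u)/D = -0.5394524080978601/0.8173634372737191 = -0.6599908724779525
cn(u+v) = (cn u·cn v − sn u·sn v·dn u·dn v)/D = 0.6140635862753374/0.8173634372737191 = 0.7512736174296227
dn(u+v) = (dn u·dn v − m·sn u·sn v·cn u·cn v)/D = 0.7497004563546369/0.8173634372737191 = 0.917217998954334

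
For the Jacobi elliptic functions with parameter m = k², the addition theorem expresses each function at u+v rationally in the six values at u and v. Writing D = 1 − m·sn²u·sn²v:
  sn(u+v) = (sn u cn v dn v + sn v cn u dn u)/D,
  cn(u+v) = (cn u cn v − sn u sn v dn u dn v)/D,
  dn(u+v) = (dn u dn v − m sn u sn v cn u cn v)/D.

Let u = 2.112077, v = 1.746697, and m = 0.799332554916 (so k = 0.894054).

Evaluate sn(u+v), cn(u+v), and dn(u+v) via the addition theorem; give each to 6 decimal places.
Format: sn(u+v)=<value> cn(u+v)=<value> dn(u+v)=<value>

sn(u+v)=0.580217 cn(u+v)=-0.814462 dn(u+v)=0.854929

sn u = 0.9979199367118408, cn u = 0.06446549397185804, dn u = 0.4516517588211148
sn v = 0.9723103724804794, cn v = 0.2336932595666194, dn v = 0.4942884035322277
m = k² = 0.799332554916
D = 1 − m·sn²u·sn²v = 0.2474614764814255
sn(u+v) = (sn u·cn v·dn v + sn v·cn u·dn u)/D = 0.143581340012909/0.2474614764814255 = 0.5802169374176762
cn(u+v) = (cn u·cn v − sn u·sn v·dn u·dn v)/D = -0.2015479623872802/0.2474614764814255 = -0.8144619730433413
dn(u+v) = (dn u·dn v − m·sn u·sn v·cn u·cn v)/D = 0.2115619558524633/0.2474614764814255 = 0.8549288513937366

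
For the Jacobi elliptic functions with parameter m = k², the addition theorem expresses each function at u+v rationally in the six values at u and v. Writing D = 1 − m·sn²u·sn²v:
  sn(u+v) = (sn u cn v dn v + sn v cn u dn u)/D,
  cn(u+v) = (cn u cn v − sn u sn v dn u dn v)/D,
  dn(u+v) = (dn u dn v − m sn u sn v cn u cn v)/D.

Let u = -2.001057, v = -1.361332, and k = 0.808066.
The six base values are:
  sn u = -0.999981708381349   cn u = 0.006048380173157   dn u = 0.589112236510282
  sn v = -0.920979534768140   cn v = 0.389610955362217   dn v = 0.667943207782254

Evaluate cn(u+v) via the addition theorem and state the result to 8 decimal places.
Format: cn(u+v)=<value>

m = k² = 0.652970660356
D = 1 − m·sn²u·sn²v = 0.4461683903315708
cn(u+v) = (cn u·cn v − sn u·sn v·dn u·dn v)/D = -0.3600363321688408/0.4461683903315708 = -0.8069516800624966

cn(u+v)=-0.80695168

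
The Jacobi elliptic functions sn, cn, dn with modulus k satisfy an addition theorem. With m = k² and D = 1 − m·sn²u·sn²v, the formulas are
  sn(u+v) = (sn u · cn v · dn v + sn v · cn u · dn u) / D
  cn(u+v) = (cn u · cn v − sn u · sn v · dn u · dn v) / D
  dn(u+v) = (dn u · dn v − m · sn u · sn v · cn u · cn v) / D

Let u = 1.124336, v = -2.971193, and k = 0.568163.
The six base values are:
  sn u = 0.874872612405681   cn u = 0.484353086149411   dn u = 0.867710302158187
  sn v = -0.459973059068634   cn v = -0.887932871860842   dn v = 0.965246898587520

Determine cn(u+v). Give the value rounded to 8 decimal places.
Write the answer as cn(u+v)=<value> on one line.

cn(u+v)=-0.09815734

m = k² = 0.322809194569
D = 1 − m·sn²u·sn²v = 0.9477242430803607
cn(u+v) = (cn u·cn v − sn u·sn v·dn u·dn v)/D = -0.09302608921250168/0.9477242430803607 = -0.09815733837317665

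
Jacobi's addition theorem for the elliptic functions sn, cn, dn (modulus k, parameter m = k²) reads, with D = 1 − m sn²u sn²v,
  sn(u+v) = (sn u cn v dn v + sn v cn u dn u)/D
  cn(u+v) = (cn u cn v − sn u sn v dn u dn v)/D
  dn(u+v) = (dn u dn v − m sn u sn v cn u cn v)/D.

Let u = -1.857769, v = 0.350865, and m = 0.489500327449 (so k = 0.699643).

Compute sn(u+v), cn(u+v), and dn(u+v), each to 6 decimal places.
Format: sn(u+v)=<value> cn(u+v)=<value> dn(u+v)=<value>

sn u = -0.9999601864286336, cn u = -0.008923315393525804, dn u = 0.7145198732628257
sn v = 0.3404882782626374, cn v = 0.9402487608956179, dn v = 0.971211159857179
m = k² = 0.489500327449
D = 1 − m·sn²u·sn²v = 0.9432556356925773
sn(u+v) = (sn u·cn v·dn v + sn v·cn u·dn u)/D = -0.9153146471722511/0.9432556356925773 = -0.9703781377358952
cn(u+v) = (cn u·cn v − sn u·sn v·dn u·dn v)/D = 0.2278821865301136/0.9432556356925773 = 0.2415911211204087
dn(u+v) = (dn u·dn v − m·sn u·sn v·cn u·cn v)/D = 0.692551353871793/0.9432556356925773 = 0.7342138521794181

sn(u+v)=-0.970378 cn(u+v)=0.241591 dn(u+v)=0.734214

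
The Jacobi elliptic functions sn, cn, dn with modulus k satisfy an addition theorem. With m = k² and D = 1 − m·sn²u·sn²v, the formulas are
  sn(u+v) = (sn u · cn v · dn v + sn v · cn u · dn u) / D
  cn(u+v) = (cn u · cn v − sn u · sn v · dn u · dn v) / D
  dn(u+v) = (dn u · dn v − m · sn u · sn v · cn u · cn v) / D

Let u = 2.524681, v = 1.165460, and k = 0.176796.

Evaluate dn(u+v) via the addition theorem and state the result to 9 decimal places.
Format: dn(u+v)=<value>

dn(u+v)=0.996095396

sn u = 0.5977037059510093, cn u = -0.8017170822007158, dn u = 0.9944010799457294
sn v = 0.9164773769486924, cn v = 0.4000865125710243, dn v = 0.9867859088997857
m = k² = 0.031256825616
D = 1 − m·sn²u·sn²v = 0.9906209194668102
dn(u+v) = (dn u·dn v − m·sn u·sn v·cn u·cn v)/D = 0.9867529366483308/0.9906209194668102 = 0.9960953955822361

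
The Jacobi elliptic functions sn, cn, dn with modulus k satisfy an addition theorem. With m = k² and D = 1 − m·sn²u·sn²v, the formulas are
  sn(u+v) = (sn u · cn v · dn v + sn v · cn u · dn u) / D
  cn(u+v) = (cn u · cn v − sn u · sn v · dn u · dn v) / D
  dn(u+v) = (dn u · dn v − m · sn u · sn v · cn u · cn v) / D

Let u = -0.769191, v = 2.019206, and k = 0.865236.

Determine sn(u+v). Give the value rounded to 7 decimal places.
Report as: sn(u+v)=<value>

sn(u+v)=0.8781809

sn u = -0.6589149815311069, cn u = 0.7522174201079506, dn u = 0.8215635389580105
sn v = 0.9977043921753697, cn v = 0.06771961188589401, dn v = 0.5047770361565695
m = k² = 0.748633335696
D = 1 − m·sn²u·sn²v = 0.6764572338892178
sn(u+v) = (sn u·cn v·dn v + sn v·cn u·dn u)/D = 0.5940518411685028/0.6764572338892178 = 0.8781809276442591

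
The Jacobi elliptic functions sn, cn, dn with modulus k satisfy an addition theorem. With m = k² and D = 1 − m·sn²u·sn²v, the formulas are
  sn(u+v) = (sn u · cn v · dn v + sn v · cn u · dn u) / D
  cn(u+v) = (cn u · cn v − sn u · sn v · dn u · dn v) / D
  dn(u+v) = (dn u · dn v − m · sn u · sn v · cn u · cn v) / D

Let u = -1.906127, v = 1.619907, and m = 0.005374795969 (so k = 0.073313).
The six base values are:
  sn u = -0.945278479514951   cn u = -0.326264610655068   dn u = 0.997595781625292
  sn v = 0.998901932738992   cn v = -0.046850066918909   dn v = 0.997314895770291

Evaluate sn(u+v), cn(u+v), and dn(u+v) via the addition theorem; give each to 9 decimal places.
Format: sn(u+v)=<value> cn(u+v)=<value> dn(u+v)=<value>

m = k² = 0.005374795969
D = 1 − m·sn²u·sn²v = 0.9952078850054676
sn(u+v) = (sn u·cn v·dn v + sn v·cn u·dn u)/D = -0.2809553536025096/0.9952078850054676 = -0.2823082069943267
cn(u+v) = (cn u·cn v − sn u·sn v·dn u·dn v)/D = 0.9547265701022177/0.9952078850054676 = 0.9593237598765332
dn(u+v) = (dn u·dn v − m·sn u·sn v·cn u·cn v)/D = 0.9949947085097086/0.9952078850054676 = 0.9997857970189235

sn(u+v)=-0.282308207 cn(u+v)=0.959323760 dn(u+v)=0.999785797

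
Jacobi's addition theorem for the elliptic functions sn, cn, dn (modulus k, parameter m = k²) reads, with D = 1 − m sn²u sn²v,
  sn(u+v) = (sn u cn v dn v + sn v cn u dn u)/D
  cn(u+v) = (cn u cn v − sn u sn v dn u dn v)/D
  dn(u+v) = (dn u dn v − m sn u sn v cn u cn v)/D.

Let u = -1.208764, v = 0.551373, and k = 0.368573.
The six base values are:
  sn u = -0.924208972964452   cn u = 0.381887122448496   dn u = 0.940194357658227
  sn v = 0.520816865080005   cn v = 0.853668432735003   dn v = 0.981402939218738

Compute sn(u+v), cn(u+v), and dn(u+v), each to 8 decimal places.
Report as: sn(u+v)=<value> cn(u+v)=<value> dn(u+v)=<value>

sn(u+v)=-0.60638276 cn(u+v)=0.79517291 dn(u+v)=0.97470477

m = k² = 0.135846056329
D = 1 − m·sn²u·sn²v = 0.9685255989206954
sn(u+v) = (sn u·cn v·dn v + sn v·cn u·dn u)/D = -0.587297224026612/0.9685255989206954 = -0.6063827581646615
cn(u+v) = (cn u·cn v − sn u·sn v·dn u·dn v)/D = 0.7701453151291172/0.9685255989206954 = 0.7951729061032057
dn(u+v) = (dn u·dn v − m·sn u·sn v·cn u·cn v)/D = 0.9440265259624913/0.9685255989206954 = 0.9747047749842592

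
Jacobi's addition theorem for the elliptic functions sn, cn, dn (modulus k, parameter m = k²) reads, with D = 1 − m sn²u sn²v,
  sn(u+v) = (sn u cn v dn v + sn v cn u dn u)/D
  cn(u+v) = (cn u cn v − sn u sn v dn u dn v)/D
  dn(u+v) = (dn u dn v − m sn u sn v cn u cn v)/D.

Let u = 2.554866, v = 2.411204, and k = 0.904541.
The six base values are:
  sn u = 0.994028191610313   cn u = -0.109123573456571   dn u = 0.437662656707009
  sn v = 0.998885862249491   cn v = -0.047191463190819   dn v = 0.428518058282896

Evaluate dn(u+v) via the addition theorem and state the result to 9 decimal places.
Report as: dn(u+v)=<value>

m = k² = 0.818194420681
D = 1 − m·sn²u·sn²v = 0.1933490499887355
dn(u+v) = (dn u·dn v − m·sn u·sn v·cn u·cn v)/D = 0.183362723420218/0.1933490499887355 = 0.9483507854364981

dn(u+v)=0.948350785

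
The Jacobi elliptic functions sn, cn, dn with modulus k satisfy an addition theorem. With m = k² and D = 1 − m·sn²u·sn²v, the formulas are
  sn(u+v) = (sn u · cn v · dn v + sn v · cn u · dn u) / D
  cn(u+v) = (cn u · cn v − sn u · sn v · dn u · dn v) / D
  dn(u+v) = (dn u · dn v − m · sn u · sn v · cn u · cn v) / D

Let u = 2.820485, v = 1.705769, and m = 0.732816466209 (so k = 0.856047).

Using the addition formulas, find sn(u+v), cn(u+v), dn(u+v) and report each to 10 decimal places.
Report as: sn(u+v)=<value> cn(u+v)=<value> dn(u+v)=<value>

sn(u+v)=-0.2669334694 cn(u+v)=-0.9637149594 dn(u+v)=0.9735421299

sn u = 0.9288783980911312, cn u = -0.3703848290084976, dn u = 0.6063950059371404
sn v = 0.9753863411642667, cn v = 0.2205028015018962, dn v = 0.5502855249369121
m = k² = 0.732816466209
D = 1 − m·sn²u·sn²v = 0.3984575438713399
sn(u+v) = (sn u·cn v·dn v + sn v·cn u·dn u)/D = -0.1063616545887741/0.3984575438713399 = -0.2669334693864343
cn(u+v) = (cn u·cn v − sn u·sn v·dn u·dn v)/D = -0.383999495704251/0.3984575438713399 = -0.9637149593740473
dn(u+v) = (dn u·dn v − m·sn u·sn v·cn u·cn v)/D = 0.387915205941749/0.3984575438713399 = 0.9735421299163683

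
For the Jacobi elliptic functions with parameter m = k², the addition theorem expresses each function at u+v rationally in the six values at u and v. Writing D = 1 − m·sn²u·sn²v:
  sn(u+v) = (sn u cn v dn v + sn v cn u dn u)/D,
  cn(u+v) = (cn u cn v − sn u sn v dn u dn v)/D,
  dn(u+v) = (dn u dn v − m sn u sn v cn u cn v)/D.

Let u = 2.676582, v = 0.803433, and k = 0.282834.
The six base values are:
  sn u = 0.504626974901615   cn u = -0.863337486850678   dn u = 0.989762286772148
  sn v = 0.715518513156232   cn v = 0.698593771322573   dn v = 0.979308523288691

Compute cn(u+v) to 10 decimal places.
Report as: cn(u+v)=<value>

m = k² = 0.079995071556
D = 1 − m·sn²u·sn²v = 0.9895709222423149
cn(u+v) = (cn u·cn v − sn u·sn v·dn u·dn v)/D = -0.9531010194770904/0.9895709222423149 = -0.963145741305145

cn(u+v)=-0.9631457413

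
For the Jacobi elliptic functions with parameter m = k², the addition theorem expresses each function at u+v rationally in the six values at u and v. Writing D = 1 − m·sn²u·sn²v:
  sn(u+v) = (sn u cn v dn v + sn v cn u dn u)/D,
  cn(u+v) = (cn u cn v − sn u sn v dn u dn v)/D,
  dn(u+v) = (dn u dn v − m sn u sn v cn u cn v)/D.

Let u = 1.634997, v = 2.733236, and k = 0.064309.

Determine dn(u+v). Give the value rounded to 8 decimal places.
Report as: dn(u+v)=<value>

sn u = 0.9980510403013681, cn u = -0.06240289218743703, dn u = 0.9979381029054415
sn v = 0.400044955823764, cn v = -0.9164955173485371, dn v = 0.999669019054572
m = k² = 0.004135647481
D = 1 − m·sn²u·sn²v = 0.9993407249906051
dn(u+v) = (dn u·dn v − m·sn u·sn v·cn u·cn v)/D = 0.9975133678556454/0.9993407249906051 = 0.998171437339375

dn(u+v)=0.99817144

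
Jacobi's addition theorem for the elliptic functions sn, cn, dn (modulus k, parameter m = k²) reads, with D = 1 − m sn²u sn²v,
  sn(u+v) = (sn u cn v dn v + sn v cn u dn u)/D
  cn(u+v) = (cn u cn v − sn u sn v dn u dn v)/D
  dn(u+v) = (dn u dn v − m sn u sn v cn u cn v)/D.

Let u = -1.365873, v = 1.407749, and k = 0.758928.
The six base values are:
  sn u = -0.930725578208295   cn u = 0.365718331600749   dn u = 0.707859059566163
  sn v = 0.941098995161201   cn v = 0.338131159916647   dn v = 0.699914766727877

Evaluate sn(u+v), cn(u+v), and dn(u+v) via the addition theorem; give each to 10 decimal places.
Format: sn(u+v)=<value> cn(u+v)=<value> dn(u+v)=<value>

sn(u+v)=0.0418567218 cn(u+v)=0.9991236234 dn(u+v)=0.9994953257

m = k² = 0.575971709184
D = 1 − m·sn²u·sn²v = 0.5581090876452323
sn(u+v) = (sn u·cn v·dn v + sn v·cn u·dn u)/D = 0.02336061683266627/0.5581090876452323 = 0.04185672183054594
cn(u+v) = (cn u·cn v − sn u·sn v·dn u·dn v)/D = 0.557619973901035/0.5581090876452323 = 0.9991236234008284
dn(u+v) = (dn u·dn v − m·sn u·sn v·cn u·cn v)/D = 0.5578274243364005/0.5581090876452323 = 0.9994953257077032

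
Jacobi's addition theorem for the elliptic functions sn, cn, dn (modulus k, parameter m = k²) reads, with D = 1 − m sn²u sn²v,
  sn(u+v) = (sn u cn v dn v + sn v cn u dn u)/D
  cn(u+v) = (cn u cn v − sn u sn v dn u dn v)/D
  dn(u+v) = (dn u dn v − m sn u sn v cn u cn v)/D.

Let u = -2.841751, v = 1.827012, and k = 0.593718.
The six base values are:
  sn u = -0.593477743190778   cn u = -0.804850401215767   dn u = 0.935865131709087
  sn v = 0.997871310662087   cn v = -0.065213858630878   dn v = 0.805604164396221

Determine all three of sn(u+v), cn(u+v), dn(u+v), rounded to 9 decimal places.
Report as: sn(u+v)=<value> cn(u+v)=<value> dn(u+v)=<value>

m = k² = 0.352501063524
D = 1 − m·sn²u·sn²v = 0.8763715632015009
sn(u+v) = (sn u·cn v·dn v + sn v·cn u·dn u)/D = -0.7204487542898809/0.8763715632015009 = -0.8220813916622153
cn(u+v) = (cn u·cn v − sn u·sn v·dn u·dn v)/D = 0.4989796681533237/0.8763715632015009 = 0.5693699899737563
dn(u+v) = (dn u·dn v − m·sn u·sn v·cn u·cn v)/D = 0.7648939182042119/0.8763715632015009 = 0.8727963689396237

sn(u+v)=-0.822081392 cn(u+v)=0.569369990 dn(u+v)=0.872796369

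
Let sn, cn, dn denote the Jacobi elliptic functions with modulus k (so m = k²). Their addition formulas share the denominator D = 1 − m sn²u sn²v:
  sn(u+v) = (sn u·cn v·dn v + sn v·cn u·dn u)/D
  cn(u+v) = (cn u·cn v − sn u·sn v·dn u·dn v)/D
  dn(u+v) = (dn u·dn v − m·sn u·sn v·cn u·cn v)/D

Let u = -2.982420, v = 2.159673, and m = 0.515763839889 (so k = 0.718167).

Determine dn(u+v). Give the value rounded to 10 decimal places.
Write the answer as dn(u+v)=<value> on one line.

sn u = -0.659710908873434, cn u = -0.7515194719455962, dn u = 0.8806418363156671
sn v = 0.9791261186042106, cn v = -0.2032536441667243, dn v = 0.7110157652890225
m = k² = 0.515763839889
D = 1 − m·sn²u·sn²v = 0.7848033565439319
dn(u+v) = (dn u·dn v − m·sn u·sn v·cn u·cn v)/D = 0.677038977685105/0.7848033565439319 = 0.8626861391962019

dn(u+v)=0.8626861392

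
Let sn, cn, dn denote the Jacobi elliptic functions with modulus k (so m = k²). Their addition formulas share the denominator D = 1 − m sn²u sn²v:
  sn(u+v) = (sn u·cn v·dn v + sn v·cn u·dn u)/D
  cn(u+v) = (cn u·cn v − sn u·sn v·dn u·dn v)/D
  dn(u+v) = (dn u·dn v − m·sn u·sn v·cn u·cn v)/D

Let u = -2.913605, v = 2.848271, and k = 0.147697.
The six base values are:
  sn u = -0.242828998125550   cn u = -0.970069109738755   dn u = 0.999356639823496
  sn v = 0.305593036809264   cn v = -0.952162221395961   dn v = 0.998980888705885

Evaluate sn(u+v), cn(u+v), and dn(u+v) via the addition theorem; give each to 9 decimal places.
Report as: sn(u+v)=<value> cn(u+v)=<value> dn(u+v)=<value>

m = k² = 0.021814403809
D = 1 − m·sn²u·sn²v = 0.9998798755664591
sn(u+v) = (sn u·cn v·dn v + sn v·cn u·dn u)/D = -0.06527867646977669/0.9998798755664591 = -0.06528651897588652
cn(u+v) = (cn u·cn v − sn u·sn v·dn u·dn v)/D = 0.9977466912804833/0.9998798755664591 = 0.9978665594356849
dn(u+v) = (dn u·dn v − m·sn u·sn v·cn u·cn v)/D = 0.9998333899813758/0.9998798755664591 = 0.9999535088301912

sn(u+v)=-0.065286519 cn(u+v)=0.997866559 dn(u+v)=0.999953509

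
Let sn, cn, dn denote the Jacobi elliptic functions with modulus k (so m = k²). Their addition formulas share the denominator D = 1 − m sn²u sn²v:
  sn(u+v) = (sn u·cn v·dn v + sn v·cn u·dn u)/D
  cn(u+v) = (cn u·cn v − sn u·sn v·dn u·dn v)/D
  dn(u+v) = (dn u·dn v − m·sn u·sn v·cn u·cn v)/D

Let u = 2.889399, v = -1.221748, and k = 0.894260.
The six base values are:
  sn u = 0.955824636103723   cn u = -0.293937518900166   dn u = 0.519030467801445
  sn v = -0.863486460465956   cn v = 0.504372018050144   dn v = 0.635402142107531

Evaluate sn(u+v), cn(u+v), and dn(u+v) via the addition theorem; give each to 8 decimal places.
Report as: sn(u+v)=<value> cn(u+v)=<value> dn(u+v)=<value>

sn(u+v)=0.96222932 cn(u+v)=0.27224023 dn(u+v)=0.50947884

m = k² = 0.7997009476
D = 1 − m·sn²u·sn²v = 0.4552526637293257
sn(u+v) = (sn u·cn v·dn v + sn v·cn u·dn u)/D = 0.4380574588110378/0.4552526637293257 = 0.9622293150853228
cn(u+v) = (cn u·cn v − sn u·sn v·dn u·dn v)/D = 0.123938091855016/0.4552526637293257 = 0.2722402343343662
dn(u+v) = (dn u·dn v − m·sn u·sn v·cn u·cn v)/D = 0.2319415972152284/0.4552526637293257 = 0.509478836027484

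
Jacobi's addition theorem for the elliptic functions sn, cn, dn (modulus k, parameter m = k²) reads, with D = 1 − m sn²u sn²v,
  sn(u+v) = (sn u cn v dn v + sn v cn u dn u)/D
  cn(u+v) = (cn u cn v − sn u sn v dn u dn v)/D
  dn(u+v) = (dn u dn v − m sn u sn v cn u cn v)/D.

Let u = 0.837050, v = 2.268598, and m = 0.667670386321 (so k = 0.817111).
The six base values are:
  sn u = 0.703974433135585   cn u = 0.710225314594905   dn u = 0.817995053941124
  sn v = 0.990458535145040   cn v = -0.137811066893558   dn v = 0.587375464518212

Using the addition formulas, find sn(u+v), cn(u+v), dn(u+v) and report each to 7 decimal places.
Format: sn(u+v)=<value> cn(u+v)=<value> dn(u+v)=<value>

m = k² = 0.667670386321
D = 1 − m·sn²u·sn²v = 0.6754000225973801
sn(u+v) = (sn u·cn v·dn v + sn v·cn u·dn u)/D = 0.5184330721158578/0.6754000225973801 = 0.7675940994525352
cn(u+v) = (cn u·cn v − sn u·sn v·dn u·dn v)/D = -0.4328883692836471/0.6754000225973801 = -0.640936267101224
dn(u+v) = (dn u·dn v − m·sn u·sn v·cn u·cn v)/D = 0.5260356620577386/0.6754000225973801 = 0.7788505248116039

sn(u+v)=0.7675941 cn(u+v)=-0.6409363 dn(u+v)=0.7788505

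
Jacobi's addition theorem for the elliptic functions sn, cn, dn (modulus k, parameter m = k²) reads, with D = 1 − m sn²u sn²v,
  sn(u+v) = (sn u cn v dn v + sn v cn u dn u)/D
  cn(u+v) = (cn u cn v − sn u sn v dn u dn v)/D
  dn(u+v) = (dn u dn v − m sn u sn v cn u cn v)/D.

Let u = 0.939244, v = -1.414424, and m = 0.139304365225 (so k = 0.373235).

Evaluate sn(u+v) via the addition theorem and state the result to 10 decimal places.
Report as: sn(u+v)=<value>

sn u = 0.7975137350189492, cn u = 0.6033007893713759, dn u = 0.9546719338328347
sn v = -0.9799777467516854, cn v = 0.1991070462627816, dn v = 0.9307084202472875
m = k² = 0.139304365225
D = 1 − m·sn²u·sn²v = 0.9149109850302818
sn(u+v) = (sn u·cn v·dn v + sn v·cn u·dn u)/D = -0.416634675468539/0.9149109850302818 = -0.4553827446445505

sn(u+v)=-0.4553827446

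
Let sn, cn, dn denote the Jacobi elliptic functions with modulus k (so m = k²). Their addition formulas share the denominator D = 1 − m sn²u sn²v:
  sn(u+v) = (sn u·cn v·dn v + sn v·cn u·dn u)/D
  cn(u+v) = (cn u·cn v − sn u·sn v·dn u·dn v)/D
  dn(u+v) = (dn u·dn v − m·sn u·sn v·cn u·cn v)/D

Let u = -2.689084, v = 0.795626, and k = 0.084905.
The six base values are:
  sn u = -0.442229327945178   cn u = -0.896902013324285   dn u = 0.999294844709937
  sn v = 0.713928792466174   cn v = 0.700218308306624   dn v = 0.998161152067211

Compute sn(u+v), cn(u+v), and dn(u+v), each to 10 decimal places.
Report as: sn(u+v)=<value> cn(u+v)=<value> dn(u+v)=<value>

sn(u+v)=-0.9496426914 cn(u+v)=-0.3133348986 dn(u+v)=0.9967441486

m = k² = 0.007208859025
D = 1 − m·sn²u·sn²v = 0.9992814261493037
sn(u+v) = (sn u·cn v·dn v + sn v·cn u·dn u)/D = -0.9489603029871326/0.9992814261493037 = -0.9496426913926722
cn(u+v) = (cn u·cn v − sn u·sn v·dn u·dn v)/D = -0.3131097443414302/0.9992814261493037 = -0.3133348986060791
dn(u+v) = (dn u·dn v − m·sn u·sn v·cn u·cn v)/D = 0.9960279143376625/0.9992814261493037 = 0.9967441486186944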